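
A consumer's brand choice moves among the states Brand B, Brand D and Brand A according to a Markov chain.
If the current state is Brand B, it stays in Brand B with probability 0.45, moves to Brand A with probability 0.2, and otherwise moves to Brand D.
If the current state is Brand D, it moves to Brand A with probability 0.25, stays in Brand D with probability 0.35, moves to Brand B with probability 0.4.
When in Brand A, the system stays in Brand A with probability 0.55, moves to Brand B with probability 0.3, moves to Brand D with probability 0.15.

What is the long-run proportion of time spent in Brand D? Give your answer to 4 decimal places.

Let the stationary distribution be π with π = πP and π_1 + π_2 + π_3 = 1.
π_1 = 0.45·π_1 + 0.4·π_2 + 0.3·π_3
π_2 = 0.35·π_1 + 0.35·π_2 + 0.15·π_3
Solving with the normalization constraint gives π = (0.3864, 0.2841, 0.3295).
So the stationary probability of Brand D is 0.2841.

0.2841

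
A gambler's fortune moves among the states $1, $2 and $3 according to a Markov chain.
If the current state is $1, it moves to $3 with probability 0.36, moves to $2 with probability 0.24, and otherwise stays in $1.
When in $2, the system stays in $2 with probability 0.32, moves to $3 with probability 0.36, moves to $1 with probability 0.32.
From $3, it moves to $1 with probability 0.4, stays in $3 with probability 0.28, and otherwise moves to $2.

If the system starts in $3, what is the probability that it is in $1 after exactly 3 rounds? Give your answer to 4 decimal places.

0.3770

Propagate the distribution vector 3 rounds from $3.
After 0 rounds: (0.0000, 0.0000, 1.0000)
After 1 round: (0.4000, 0.3200, 0.2800)
After 2 rounds: (0.3744, 0.2880, 0.3376)
After 3 rounds: (0.3770, 0.2900, 0.3330)
P(in $1 after 3 rounds) = 0.3770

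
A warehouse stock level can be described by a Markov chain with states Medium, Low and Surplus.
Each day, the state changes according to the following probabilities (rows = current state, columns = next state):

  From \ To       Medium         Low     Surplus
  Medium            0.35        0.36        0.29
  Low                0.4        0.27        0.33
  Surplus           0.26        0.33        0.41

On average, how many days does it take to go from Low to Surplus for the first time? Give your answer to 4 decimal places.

3.1770

Let t(s) be the expected number of days to first reach Surplus from state s, with t(Surplus) = 0. Conditioning on the first day:
t(Medium) = 1 + 0.35·t(Medium) + 0.36·t(Low)
t(Low) = 1 + 0.4·t(Medium) + 0.27·t(Low)
Solving: t(Medium) = 3.2980, t(Low) = 3.1770.
Expected days from Low to Surplus: 3.1770.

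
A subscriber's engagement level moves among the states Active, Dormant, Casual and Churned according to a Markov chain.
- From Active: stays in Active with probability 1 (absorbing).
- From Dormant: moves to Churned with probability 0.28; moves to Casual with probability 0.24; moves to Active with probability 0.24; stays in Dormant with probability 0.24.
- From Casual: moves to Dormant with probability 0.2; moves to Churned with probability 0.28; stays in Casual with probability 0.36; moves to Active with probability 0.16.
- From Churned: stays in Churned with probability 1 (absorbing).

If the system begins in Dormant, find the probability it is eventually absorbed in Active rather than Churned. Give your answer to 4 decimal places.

Let h(s) be the probability of absorption at Active starting from transient state s. Then h(Active) = 1 and h(Churned) = 0. By first-step analysis:
h(Dormant) = 0.24·1 + 0.24·h(Dormant) + 0.24·h(Casual) + 0.28·0
h(Casual) = 0.16·1 + 0.2·h(Dormant) + 0.36·h(Casual) + 0.28·0
Solving: h(Dormant) = 0.4380, h(Casual) = 0.3869.
Starting from Dormant, the probability is 0.4380.

0.4380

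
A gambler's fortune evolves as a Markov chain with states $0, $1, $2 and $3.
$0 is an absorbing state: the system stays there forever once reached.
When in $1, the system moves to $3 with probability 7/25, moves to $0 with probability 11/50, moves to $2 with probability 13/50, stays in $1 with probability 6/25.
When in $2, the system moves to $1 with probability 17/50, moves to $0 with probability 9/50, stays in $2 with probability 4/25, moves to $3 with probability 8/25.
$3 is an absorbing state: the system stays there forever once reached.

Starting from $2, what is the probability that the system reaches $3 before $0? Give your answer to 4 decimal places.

Let h(s) be the probability of absorption at $3 starting from transient state s. Then h($3) = 1 and h($0) = 0. By first-step analysis:
h($1) = 0.22·0 + 0.24·h($1) + 0.26·h($2) + 0.28·1
h($2) = 0.18·0 + 0.34·h($1) + 0.16·h($2) + 0.32·1
Solving: h($1) = 0.5789, h($2) = 0.6153.
Starting from $2, the probability is 0.6153.

0.6153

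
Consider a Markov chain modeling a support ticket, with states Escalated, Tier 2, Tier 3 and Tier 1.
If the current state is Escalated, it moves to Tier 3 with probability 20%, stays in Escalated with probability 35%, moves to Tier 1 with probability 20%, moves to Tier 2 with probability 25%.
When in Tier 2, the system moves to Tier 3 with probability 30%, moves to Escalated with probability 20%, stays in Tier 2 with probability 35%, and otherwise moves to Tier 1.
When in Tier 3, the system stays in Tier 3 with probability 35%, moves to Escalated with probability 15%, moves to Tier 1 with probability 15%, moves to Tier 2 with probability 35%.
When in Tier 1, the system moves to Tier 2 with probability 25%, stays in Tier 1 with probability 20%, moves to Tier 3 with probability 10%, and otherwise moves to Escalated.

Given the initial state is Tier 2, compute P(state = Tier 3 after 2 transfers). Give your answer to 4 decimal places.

Propagate the distribution vector 2 transfers from Tier 2.
After 0 transfers: (0.0000, 1.0000, 0.0000, 0.0000)
After 1 transfer: (0.2000, 0.3500, 0.3000, 0.1500)
After 2 transfers: (0.2525, 0.3150, 0.2650, 0.1675)
P(in Tier 3 after 2 transfers) = 0.2650

0.2650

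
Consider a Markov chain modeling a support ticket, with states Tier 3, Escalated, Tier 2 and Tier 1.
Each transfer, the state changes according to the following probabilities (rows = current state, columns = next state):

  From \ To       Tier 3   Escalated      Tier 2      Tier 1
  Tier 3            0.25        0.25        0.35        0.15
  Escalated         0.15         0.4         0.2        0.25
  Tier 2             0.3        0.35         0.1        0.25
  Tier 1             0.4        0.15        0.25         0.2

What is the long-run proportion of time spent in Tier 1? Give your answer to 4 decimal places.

Let the stationary distribution be π with π = πP and π_1 + π_2 + π_3 + π_4 = 1.
π_1 = 0.25·π_1 + 0.15·π_2 + 0.3·π_3 + 0.4·π_4
π_2 = 0.25·π_1 + 0.4·π_2 + 0.35·π_3 + 0.15·π_4
π_3 = 0.35·π_1 + 0.2·π_2 + 0.1·π_3 + 0.25·π_4
Solving with the normalization constraint gives π = (0.2637, 0.2958, 0.2275, 0.2130).
So the stationary probability of Tier 1 is 0.2130.

0.2130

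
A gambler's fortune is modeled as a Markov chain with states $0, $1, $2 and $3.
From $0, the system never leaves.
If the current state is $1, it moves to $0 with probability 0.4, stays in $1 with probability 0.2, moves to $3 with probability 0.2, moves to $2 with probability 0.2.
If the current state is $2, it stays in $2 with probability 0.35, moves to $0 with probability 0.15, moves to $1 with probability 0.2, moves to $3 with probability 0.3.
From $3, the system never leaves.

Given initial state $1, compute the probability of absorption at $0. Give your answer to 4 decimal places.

Let h(s) be the probability of absorption at $0 starting from transient state s. Then h($0) = 1 and h($3) = 0. By first-step analysis:
h($1) = 0.4·1 + 0.2·h($1) + 0.2·h($2) + 0.2·0
h($2) = 0.15·1 + 0.2·h($1) + 0.35·h($2) + 0.3·0
Solving: h($1) = 0.6042, h($2) = 0.4167.
Starting from $1, the probability is 0.6042.

0.6042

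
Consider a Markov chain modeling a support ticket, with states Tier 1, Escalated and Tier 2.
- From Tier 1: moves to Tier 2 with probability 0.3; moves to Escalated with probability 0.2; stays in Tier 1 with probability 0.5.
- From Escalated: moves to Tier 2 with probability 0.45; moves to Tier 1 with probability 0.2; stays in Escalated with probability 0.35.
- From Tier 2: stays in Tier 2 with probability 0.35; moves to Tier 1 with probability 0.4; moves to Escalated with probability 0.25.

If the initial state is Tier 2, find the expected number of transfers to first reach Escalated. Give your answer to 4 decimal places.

4.3902

Let t(s) be the expected number of transfers to first reach Escalated from state s, with t(Escalated) = 0. Conditioning on the first transfer:
t(Tier 1) = 1 + 0.5·t(Tier 1) + 0.3·t(Tier 2)
t(Tier 2) = 1 + 0.4·t(Tier 1) + 0.35·t(Tier 2)
Solving: t(Tier 1) = 4.6341, t(Tier 2) = 4.3902.
Expected transfers from Tier 2 to Escalated: 4.3902.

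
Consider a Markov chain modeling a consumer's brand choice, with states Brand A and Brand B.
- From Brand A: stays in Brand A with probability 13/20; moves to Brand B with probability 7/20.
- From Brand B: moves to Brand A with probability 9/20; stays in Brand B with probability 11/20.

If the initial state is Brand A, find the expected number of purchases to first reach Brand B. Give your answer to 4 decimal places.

2.8571

Let t(s) be the expected number of purchases to first reach Brand B from state s, with t(Brand B) = 0. Conditioning on the first purchase:
t(Brand A) = 1 + 0.65·t(Brand A)
Solving: t(Brand A) = 2.8571.
Expected purchases from Brand A to Brand B: 2.8571.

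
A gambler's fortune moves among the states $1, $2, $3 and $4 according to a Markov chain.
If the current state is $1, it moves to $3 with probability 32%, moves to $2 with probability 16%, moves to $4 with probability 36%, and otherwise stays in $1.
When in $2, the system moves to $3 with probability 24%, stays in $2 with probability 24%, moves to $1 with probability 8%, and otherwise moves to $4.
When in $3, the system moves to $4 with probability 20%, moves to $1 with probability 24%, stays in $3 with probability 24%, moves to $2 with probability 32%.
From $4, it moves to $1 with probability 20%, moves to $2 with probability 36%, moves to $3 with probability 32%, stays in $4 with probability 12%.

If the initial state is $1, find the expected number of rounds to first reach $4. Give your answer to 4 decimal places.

3.0027

Let t(s) be the expected number of rounds to first reach $4 from state s, with t($4) = 0. Conditioning on the first round:
t($1) = 1 + 0.16·t($1) + 0.16·t($2) + 0.32·t($3)
t($2) = 1 + 0.08·t($1) + 0.24·t($2) + 0.24·t($3)
t($3) = 1 + 0.24·t($1) + 0.32·t($2) + 0.24·t($3)
Solving: t($1) = 3.0027, t($2) = 2.7067, t($3) = 3.4037.
Expected rounds from $1 to $4: 3.0027.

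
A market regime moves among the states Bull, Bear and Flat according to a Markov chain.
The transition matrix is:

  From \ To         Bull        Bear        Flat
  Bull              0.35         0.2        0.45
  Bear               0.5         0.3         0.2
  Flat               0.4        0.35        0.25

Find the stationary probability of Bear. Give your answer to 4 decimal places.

0.2752

Let the stationary distribution be π with π = πP and π_1 + π_2 + π_3 = 1.
π_1 = 0.35·π_1 + 0.5·π_2 + 0.4·π_3
π_2 = 0.2·π_1 + 0.3·π_2 + 0.35·π_3
Solving with the normalization constraint gives π = (0.4072, 0.2752, 0.3177).
So the stationary probability of Bear is 0.2752.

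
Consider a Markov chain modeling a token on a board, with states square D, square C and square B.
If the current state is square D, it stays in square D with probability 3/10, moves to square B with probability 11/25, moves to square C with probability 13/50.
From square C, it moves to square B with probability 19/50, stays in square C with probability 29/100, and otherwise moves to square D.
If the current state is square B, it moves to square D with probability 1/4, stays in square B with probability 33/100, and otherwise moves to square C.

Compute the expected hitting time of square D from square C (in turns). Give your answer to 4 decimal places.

3.3217

Let t(s) be the expected number of turns to first reach square D from state s, with t(square D) = 0. Conditioning on the first turn:
t(square C) = 1 + 0.29·t(square C) + 0.38·t(square B)
t(square B) = 1 + 0.42·t(square C) + 0.33·t(square B)
Solving: t(square C) = 3.3217, t(square B) = 3.5748.
Expected turns from square C to square D: 3.3217.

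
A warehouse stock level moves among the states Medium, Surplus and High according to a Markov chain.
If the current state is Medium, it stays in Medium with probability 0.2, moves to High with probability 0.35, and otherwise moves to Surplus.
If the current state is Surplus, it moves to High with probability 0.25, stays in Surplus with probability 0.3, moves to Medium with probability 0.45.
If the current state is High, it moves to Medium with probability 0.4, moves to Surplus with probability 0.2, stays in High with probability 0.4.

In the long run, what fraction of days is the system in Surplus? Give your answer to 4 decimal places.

0.3185

Let the stationary distribution be π with π = πP and π_1 + π_2 + π_3 = 1.
π_1 = 0.2·π_1 + 0.45·π_2 + 0.4·π_3
π_2 = 0.45·π_1 + 0.3·π_2 + 0.2·π_3
Solving with the normalization constraint gives π = (0.3466, 0.3185, 0.3349).
So the stationary probability of Surplus is 0.3185.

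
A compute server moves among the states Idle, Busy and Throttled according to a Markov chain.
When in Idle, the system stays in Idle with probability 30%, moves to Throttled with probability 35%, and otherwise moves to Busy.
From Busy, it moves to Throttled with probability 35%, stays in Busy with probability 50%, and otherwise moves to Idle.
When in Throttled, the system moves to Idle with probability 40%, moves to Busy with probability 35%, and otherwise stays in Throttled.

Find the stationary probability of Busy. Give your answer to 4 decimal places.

0.4118

Let the stationary distribution be π with π = πP and π_1 + π_2 + π_3 = 1.
π_1 = 0.3·π_1 + 0.15·π_2 + 0.4·π_3
π_2 = 0.35·π_1 + 0.5·π_2 + 0.35·π_3
Solving with the normalization constraint gives π = (0.2701, 0.4118, 0.3182).
So the stationary probability of Busy is 0.4118.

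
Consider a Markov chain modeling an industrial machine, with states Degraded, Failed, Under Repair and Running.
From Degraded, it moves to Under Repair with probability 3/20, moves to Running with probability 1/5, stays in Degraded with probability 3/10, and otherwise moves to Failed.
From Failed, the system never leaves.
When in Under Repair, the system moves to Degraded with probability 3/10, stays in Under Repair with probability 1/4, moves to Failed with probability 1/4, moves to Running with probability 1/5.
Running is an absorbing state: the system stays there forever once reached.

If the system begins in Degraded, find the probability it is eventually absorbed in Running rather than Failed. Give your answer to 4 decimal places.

0.3750

Let h(s) be the probability of absorption at Running starting from transient state s. Then h(Running) = 1 and h(Failed) = 0. By first-step analysis:
h(Degraded) = 0.3·h(Degraded) + 0.35·0 + 0.15·h(Under Repair) + 0.2·1
h(Under Repair) = 0.3·h(Degraded) + 0.25·0 + 0.25·h(Under Repair) + 0.2·1
Solving: h(Degraded) = 0.3750, h(Under Repair) = 0.4167.
Starting from Degraded, the probability is 0.3750.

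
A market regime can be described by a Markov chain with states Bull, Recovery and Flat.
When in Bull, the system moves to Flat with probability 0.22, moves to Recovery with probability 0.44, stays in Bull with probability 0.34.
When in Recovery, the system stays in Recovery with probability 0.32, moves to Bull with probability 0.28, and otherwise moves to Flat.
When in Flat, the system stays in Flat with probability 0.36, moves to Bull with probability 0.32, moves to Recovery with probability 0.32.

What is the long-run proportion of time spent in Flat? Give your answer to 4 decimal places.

0.3306

Let the stationary distribution be π with π = πP and π_1 + π_2 + π_3 = 1.
π_1 = 0.34·π_1 + 0.28·π_2 + 0.32·π_3
π_2 = 0.44·π_1 + 0.32·π_2 + 0.32·π_3
Solving with the normalization constraint gives π = (0.3119, 0.3574, 0.3306).
So the stationary probability of Flat is 0.3306.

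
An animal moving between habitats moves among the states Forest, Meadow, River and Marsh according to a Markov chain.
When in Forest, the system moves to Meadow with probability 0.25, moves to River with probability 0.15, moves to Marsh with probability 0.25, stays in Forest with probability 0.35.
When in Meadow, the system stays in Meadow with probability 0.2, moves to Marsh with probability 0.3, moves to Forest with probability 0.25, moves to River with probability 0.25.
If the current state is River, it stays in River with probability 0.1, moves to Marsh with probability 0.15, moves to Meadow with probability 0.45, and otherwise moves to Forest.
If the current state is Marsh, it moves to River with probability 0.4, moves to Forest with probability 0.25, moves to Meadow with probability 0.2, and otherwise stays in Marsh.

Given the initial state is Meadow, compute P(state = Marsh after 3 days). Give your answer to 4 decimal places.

Propagate the distribution vector 3 days from Meadow.
After 0 days: (0.0000, 1.0000, 0.0000, 0.0000)
After 1 day: (0.2500, 0.2000, 0.2500, 0.3000)
After 2 days: (0.2875, 0.2750, 0.2325, 0.2050)
After 3 days: (0.2904, 0.2725, 0.2171, 0.2200)
P(in Marsh after 3 days) = 0.2200

0.2200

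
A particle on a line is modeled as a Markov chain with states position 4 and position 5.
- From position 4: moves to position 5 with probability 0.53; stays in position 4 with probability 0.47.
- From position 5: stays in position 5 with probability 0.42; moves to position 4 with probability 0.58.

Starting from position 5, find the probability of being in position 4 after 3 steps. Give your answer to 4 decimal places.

0.5232

Propagate the distribution vector 3 steps from position 5.
After 0 steps: (0.0000, 1.0000)
After 1 step: (0.5800, 0.4200)
After 2 steps: (0.5162, 0.4838)
After 3 steps: (0.5232, 0.4768)
P(in position 4 after 3 steps) = 0.5232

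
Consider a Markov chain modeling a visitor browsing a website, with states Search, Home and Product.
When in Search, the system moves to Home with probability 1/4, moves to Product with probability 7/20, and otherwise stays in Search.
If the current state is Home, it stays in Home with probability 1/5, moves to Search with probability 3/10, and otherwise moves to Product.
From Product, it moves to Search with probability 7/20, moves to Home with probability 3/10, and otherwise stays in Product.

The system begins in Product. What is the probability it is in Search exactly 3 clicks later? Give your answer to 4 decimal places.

0.3550

Propagate the distribution vector 3 clicks from Product.
After 0 clicks: (0.0000, 0.0000, 1.0000)
After 1 click: (0.3500, 0.3000, 0.3500)
After 2 clicks: (0.3525, 0.2525, 0.3950)
After 3 clicks: (0.3550, 0.2571, 0.3879)
P(in Search after 3 clicks) = 0.3550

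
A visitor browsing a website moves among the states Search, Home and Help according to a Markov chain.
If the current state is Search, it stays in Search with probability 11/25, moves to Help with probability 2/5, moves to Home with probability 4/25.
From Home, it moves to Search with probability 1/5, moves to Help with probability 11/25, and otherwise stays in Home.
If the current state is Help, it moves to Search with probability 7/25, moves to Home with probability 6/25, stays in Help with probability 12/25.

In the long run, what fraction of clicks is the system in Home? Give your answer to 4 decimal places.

Let the stationary distribution be π with π = πP and π_1 + π_2 + π_3 = 1.
π_1 = 0.44·π_1 + 0.2·π_2 + 0.28·π_3
π_2 = 0.16·π_1 + 0.36·π_2 + 0.24·π_3
Solving with the normalization constraint gives π = (0.3100, 0.2445, 0.4454).
So the stationary probability of Home is 0.2445.

0.2445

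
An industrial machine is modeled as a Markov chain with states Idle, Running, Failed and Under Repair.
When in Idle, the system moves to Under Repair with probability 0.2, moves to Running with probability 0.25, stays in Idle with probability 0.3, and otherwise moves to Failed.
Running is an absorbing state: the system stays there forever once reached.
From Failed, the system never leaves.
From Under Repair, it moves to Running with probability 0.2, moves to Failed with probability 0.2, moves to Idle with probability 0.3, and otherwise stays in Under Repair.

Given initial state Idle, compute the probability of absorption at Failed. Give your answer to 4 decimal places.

0.5000

Let h(s) be the probability of absorption at Failed starting from transient state s. Then h(Failed) = 1 and h(Running) = 0. By first-step analysis:
h(Idle) = 0.3·h(Idle) + 0.25·0 + 0.25·1 + 0.2·h(Under Repair)
h(Under Repair) = 0.3·h(Idle) + 0.2·0 + 0.2·1 + 0.3·h(Under Repair)
Solving: h(Idle) = 0.5000, h(Under Repair) = 0.5000.
Starting from Idle, the probability is 0.5000.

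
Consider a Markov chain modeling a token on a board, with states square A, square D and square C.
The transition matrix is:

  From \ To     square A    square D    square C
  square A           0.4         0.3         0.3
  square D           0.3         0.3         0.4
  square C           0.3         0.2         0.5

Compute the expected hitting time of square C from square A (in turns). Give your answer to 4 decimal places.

Let t(s) be the expected number of turns to first reach square C from state s, with t(square C) = 0. Conditioning on the first turn:
t(square A) = 1 + 0.4·t(square A) + 0.3·t(square D)
t(square D) = 1 + 0.3·t(square A) + 0.3·t(square D)
Solving: t(square A) = 3.0303, t(square D) = 2.7273.
Expected turns from square A to square C: 3.0303.

3.0303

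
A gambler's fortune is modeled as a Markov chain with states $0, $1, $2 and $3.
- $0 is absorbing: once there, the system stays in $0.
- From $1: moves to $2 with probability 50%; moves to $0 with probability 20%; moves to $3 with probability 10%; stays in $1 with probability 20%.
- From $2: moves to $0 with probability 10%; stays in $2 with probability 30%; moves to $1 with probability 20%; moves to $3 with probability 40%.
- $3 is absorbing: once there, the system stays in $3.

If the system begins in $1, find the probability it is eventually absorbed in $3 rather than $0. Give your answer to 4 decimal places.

Let h(s) be the probability of absorption at $3 starting from transient state s. Then h($3) = 1 and h($0) = 0. By first-step analysis:
h($1) = 0.2·0 + 0.2·h($1) + 0.5·h($2) + 0.1·1
h($2) = 0.1·0 + 0.2·h($1) + 0.3·h($2) + 0.4·1
Solving: h($1) = 0.5870, h($2) = 0.7391.
Starting from $1, the probability is 0.5870.

0.5870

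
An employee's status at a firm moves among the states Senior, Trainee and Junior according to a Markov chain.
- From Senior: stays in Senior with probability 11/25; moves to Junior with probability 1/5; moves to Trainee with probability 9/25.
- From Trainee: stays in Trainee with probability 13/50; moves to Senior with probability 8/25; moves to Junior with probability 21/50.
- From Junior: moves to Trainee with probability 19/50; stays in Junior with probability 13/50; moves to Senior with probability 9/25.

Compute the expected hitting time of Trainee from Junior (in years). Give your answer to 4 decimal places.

2.6869

Let t(s) be the expected number of years to first reach Trainee from state s, with t(Trainee) = 0. Conditioning on the first year:
t(Senior) = 1 + 0.44·t(Senior) + 0.2·t(Junior)
t(Junior) = 1 + 0.36·t(Senior) + 0.26·t(Junior)
Solving: t(Senior) = 2.7453, t(Junior) = 2.6869.
Expected years from Junior to Trainee: 2.6869.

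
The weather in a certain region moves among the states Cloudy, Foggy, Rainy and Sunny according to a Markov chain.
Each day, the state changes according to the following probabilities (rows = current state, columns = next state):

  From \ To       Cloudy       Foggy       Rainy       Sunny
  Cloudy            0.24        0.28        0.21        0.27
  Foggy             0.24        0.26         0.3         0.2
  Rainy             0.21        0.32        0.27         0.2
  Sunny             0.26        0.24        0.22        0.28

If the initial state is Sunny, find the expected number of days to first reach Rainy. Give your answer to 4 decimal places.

4.2033

Let t(s) be the expected number of days to first reach Rainy from state s, with t(Rainy) = 0. Conditioning on the first day:
t(Cloudy) = 1 + 0.24·t(Cloudy) + 0.28·t(Foggy) + 0.27·t(Sunny)
t(Foggy) = 1 + 0.24·t(Cloudy) + 0.26·t(Foggy) + 0.2·t(Sunny)
t(Sunny) = 1 + 0.26·t(Cloudy) + 0.24·t(Foggy) + 0.28·t(Sunny)
Solving: t(Cloudy) = 4.2310, t(Foggy) = 3.8596, t(Sunny) = 4.2033.
Expected days from Sunny to Rainy: 4.2033.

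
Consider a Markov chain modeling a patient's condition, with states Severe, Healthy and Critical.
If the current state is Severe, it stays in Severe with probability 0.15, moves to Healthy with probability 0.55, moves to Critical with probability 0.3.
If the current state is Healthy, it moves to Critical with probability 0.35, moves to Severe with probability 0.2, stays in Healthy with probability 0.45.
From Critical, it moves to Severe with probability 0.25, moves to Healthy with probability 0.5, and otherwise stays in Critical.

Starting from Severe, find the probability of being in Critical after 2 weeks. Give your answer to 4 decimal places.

Sum over the intermediate state after 1 week:
P = P(Severe→Severe)·P(Severe→Critical) + P(Severe→Healthy)·P(Healthy→Critical) + P(Severe→Critical)·P(Critical→Critical)
  = 0.15×0.3 + 0.55×0.35 + 0.3×0.25
  = 0.0450 + 0.1925 + 0.0750 = 0.3125

0.3125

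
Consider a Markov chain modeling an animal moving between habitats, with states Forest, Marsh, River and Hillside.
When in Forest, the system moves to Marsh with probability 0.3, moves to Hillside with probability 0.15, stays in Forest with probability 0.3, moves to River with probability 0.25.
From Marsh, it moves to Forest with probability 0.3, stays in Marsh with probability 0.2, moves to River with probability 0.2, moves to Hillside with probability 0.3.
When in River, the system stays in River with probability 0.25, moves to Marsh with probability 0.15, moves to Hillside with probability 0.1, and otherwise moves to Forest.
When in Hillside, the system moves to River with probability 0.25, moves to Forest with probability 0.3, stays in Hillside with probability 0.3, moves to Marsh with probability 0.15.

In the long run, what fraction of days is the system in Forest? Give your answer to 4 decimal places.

0.3479

Let the stationary distribution be π with π = πP and π_1 + π_2 + π_3 + π_4 = 1.
π_1 = 0.3·π_1 + 0.3·π_2 + 0.5·π_3 + 0.3·π_4
π_2 = 0.3·π_1 + 0.2·π_2 + 0.15·π_3 + 0.15·π_4
π_3 = 0.25·π_1 + 0.2·π_2 + 0.25·π_3 + 0.25·π_4
Solving with the normalization constraint gives π = (0.3479, 0.2128, 0.2394, 0.1999).
So the stationary probability of Forest is 0.3479.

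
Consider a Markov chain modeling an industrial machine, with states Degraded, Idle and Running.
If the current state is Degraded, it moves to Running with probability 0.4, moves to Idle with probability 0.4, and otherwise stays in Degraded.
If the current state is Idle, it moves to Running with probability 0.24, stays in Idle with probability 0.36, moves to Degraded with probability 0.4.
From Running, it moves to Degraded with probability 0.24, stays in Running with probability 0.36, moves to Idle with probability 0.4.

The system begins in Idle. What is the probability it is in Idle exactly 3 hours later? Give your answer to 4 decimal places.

0.3846

Propagate the distribution vector 3 hours from Idle.
After 0 hours: (0.0000, 1.0000, 0.0000)
After 1 hour: (0.4000, 0.3600, 0.2400)
After 2 hours: (0.2816, 0.3856, 0.3328)
After 3 hours: (0.2904, 0.3846, 0.3250)
P(in Idle after 3 hours) = 0.3846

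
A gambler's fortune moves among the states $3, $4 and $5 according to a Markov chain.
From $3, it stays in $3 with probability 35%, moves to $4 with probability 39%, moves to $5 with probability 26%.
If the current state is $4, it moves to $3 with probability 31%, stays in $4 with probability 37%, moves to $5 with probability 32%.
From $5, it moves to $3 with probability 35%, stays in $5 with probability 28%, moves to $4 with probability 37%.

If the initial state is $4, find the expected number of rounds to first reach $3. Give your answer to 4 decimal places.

Let t(s) be the expected number of rounds to first reach $3 from state s, with t($3) = 0. Conditioning on the first round:
t($4) = 1 + 0.37·t($4) + 0.32·t($5)
t($5) = 1 + 0.37·t($4) + 0.28·t($5)
Solving: t($4) = 3.1026, t($5) = 2.9833.
Expected rounds from $4 to $3: 3.1026.

3.1026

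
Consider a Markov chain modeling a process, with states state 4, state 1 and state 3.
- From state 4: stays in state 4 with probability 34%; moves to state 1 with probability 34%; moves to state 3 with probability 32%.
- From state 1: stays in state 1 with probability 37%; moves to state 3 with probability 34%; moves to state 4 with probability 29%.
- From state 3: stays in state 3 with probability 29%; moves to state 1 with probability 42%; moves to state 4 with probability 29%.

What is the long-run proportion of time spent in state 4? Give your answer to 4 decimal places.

0.3053

Let the stationary distribution be π with π = πP and π_1 + π_2 + π_3 = 1.
π_1 = 0.34·π_1 + 0.29·π_2 + 0.29·π_3
π_2 = 0.34·π_1 + 0.37·π_2 + 0.42·π_3
Solving with the normalization constraint gives π = (0.3053, 0.3767, 0.3180).
So the stationary probability of state 4 is 0.3053.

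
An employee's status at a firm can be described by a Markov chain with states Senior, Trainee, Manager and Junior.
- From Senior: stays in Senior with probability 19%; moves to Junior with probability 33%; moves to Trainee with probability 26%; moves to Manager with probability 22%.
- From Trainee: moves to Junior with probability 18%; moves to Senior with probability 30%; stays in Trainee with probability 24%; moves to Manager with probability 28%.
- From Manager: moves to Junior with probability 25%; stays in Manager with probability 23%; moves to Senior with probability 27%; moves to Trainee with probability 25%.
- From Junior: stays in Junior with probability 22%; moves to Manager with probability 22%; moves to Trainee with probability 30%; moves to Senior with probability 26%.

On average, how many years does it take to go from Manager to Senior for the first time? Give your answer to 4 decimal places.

3.6296

Let t(s) be the expected number of years to first reach Senior from state s, with t(Senior) = 0. Conditioning on the first year:
t(Trainee) = 1 + 0.24·t(Trainee) + 0.28·t(Manager) + 0.18·t(Junior)
t(Manager) = 1 + 0.25·t(Trainee) + 0.23·t(Manager) + 0.25·t(Junior)
t(Junior) = 1 + 0.3·t(Trainee) + 0.22·t(Manager) + 0.22·t(Junior)
Solving: t(Trainee) = 3.5198, t(Manager) = 3.6296, t(Junior) = 3.6596.
Expected years from Manager to Senior: 3.6296.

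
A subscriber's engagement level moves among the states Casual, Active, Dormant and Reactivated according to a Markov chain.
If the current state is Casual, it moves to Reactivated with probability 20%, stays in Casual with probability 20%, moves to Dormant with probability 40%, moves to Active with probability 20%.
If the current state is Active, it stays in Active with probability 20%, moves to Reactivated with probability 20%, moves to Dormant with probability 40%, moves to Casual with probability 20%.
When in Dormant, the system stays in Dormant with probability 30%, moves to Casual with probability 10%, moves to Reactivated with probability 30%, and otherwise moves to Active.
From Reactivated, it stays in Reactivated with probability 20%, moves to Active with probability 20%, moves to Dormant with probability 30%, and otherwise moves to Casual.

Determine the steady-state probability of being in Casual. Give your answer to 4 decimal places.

0.1892

Let the stationary distribution be π with π = πP and π_1 + π_2 + π_3 + π_4 = 1.
π_1 = 0.2·π_1 + 0.2·π_2 + 0.1·π_3 + 0.3·π_4
π_2 = 0.2·π_1 + 0.2·π_2 + 0.3·π_3 + 0.2·π_4
π_3 = 0.4·π_1 + 0.4·π_2 + 0.3·π_3 + 0.3·π_4
Solving with the normalization constraint gives π = (0.1892, 0.2342, 0.3423, 0.2342).
So the stationary probability of Casual is 0.1892.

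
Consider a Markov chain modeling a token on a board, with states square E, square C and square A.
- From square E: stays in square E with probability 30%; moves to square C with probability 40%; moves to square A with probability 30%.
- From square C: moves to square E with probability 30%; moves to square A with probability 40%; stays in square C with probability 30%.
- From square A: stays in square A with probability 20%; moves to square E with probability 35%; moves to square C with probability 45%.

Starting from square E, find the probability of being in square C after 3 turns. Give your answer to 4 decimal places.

Propagate the distribution vector 3 turns from square E.
After 0 turns: (1.0000, 0.0000, 0.0000)
After 1 turn: (0.3000, 0.4000, 0.3000)
After 2 turns: (0.3150, 0.3750, 0.3100)
After 3 turns: (0.3155, 0.3780, 0.3065)
P(in square C after 3 turns) = 0.3780

0.3780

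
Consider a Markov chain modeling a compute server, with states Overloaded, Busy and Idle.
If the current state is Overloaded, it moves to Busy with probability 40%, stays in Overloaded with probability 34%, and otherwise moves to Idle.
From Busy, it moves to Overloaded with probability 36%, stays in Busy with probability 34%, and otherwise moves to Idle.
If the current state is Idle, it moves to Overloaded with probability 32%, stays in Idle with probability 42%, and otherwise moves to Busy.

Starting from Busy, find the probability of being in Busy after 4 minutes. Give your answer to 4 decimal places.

0.3344

Propagate the distribution vector 4 minutes from Busy.
After 0 minutes: (0.0000, 1.0000, 0.0000)
After 1 minute: (0.3600, 0.3400, 0.3000)
After 2 minutes: (0.3408, 0.3376, 0.3216)
After 3 minutes: (0.3403, 0.3347, 0.3250)
After 4 minutes: (0.3402, 0.3344, 0.3254)
P(in Busy after 4 minutes) = 0.3344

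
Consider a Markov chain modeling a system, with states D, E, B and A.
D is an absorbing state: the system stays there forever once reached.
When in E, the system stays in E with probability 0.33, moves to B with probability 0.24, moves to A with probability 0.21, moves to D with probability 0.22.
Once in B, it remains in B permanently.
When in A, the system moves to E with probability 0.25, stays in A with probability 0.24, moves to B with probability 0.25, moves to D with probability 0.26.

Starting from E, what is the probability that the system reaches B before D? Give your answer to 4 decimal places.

Let h(s) be the probability of absorption at B starting from transient state s. Then h(B) = 1 and h(D) = 0. By first-step analysis:
h(E) = 0.22·0 + 0.33·h(E) + 0.24·1 + 0.21·h(A)
h(A) = 0.26·0 + 0.25·h(E) + 0.25·1 + 0.24·h(A)
Solving: h(E) = 0.5143, h(A) = 0.4981.
Starting from E, the probability is 0.5143.

0.5143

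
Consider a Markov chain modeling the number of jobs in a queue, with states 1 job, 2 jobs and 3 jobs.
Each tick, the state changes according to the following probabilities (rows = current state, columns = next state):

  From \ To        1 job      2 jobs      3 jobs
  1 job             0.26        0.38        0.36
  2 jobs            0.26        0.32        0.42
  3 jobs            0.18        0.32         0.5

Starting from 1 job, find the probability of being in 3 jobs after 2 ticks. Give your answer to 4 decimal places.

0.4332

Sum over the intermediate state after 1 tick:
P = P(1 job→1 job)·P(1 job→3 jobs) + P(1 job→2 jobs)·P(2 jobs→3 jobs) + P(1 job→3 jobs)·P(3 jobs→3 jobs)
  = 0.26×0.36 + 0.38×0.42 + 0.36×0.5
  = 0.0936 + 0.1596 + 0.1800 = 0.4332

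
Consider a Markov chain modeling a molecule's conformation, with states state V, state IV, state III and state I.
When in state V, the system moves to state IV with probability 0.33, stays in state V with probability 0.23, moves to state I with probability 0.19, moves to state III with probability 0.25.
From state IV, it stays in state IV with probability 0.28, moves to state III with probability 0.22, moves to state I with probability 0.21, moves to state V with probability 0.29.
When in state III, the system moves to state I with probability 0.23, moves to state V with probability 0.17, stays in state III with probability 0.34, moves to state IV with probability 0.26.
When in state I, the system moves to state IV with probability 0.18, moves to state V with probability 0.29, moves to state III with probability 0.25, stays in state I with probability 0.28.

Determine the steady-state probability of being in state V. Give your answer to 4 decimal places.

0.2435

Let the stationary distribution be π with π = πP and π_1 + π_2 + π_3 + π_4 = 1.
π_1 = 0.23·π_1 + 0.29·π_2 + 0.17·π_3 + 0.29·π_4
π_2 = 0.33·π_1 + 0.28·π_2 + 0.26·π_3 + 0.18·π_4
π_3 = 0.25·π_1 + 0.22·π_2 + 0.34·π_3 + 0.25·π_4
Solving with the normalization constraint gives π = (0.2435, 0.2642, 0.2660, 0.2263).
So the stationary probability of state V is 0.2435.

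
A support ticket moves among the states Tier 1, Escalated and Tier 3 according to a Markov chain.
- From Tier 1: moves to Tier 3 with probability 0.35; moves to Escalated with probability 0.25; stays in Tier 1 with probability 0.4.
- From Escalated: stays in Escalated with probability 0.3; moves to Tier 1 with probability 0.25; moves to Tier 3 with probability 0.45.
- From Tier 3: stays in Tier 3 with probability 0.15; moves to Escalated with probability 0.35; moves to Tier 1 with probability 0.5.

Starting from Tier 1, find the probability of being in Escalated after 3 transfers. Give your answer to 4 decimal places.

Propagate the distribution vector 3 transfers from Tier 1.
After 0 transfers: (1.0000, 0.0000, 0.0000)
After 1 transfer: (0.4000, 0.2500, 0.3500)
After 2 transfers: (0.3975, 0.2975, 0.3050)
After 3 transfers: (0.3859, 0.2954, 0.3188)
P(in Escalated after 3 transfers) = 0.2954

0.2954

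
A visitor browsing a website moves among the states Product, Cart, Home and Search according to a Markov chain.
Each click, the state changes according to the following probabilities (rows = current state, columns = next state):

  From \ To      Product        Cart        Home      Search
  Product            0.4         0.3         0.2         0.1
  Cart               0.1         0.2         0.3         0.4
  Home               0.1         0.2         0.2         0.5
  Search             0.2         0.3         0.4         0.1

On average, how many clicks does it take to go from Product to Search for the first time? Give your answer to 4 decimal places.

Let t(s) be the expected number of clicks to first reach Search from state s, with t(Search) = 0. Conditioning on the first click:
t(Product) = 1 + 0.4·t(Product) + 0.3·t(Cart) + 0.2·t(Home)
t(Cart) = 1 + 0.1·t(Product) + 0.2·t(Cart) + 0.3·t(Home)
t(Home) = 1 + 0.1·t(Product) + 0.2·t(Cart) + 0.2·t(Home)
Solving: t(Product) = 3.7627, t(Cart) = 2.6102, t(Home) = 2.3729.
Expected clicks from Product to Search: 3.7627.

3.7627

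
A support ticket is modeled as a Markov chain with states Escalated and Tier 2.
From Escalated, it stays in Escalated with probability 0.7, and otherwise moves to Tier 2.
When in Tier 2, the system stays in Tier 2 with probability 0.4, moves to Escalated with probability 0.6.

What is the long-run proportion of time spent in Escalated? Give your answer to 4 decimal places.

Let the stationary distribution be π with π = πP and π_1 + π_2 = 1.
π_1 = 0.7·π_1 + 0.6·π_2
Solving with the normalization constraint gives π = (0.6667, 0.3333).
So the stationary probability of Escalated is 0.6667.

0.6667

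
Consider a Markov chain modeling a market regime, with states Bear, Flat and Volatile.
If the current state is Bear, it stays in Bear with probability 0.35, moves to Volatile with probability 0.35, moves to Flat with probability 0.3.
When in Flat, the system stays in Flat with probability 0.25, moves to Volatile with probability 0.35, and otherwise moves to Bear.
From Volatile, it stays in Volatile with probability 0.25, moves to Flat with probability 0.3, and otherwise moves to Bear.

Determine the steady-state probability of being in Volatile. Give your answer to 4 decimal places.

0.3182

Let the stationary distribution be π with π = πP and π_1 + π_2 + π_3 = 1.
π_1 = 0.35·π_1 + 0.4·π_2 + 0.45·π_3
π_2 = 0.3·π_1 + 0.25·π_2 + 0.3·π_3
Solving with the normalization constraint gives π = (0.3961, 0.2857, 0.3182).
So the stationary probability of Volatile is 0.3182.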